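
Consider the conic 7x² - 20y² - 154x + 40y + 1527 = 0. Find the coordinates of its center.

Collect terms: 7(x² - 22x) -20(y² - 2y) = -1527
Complete the square in x and y: 7(x - 11)² -20(y - 1)² = -1527 + 847 - 20 = -700
Dividing both sides by -700: (y - 1)²/35 - (x - 11)²/100 = 1
Hyperbola with center (11, 1).

(11, 1)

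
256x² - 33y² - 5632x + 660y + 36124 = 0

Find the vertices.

256(x² - 22x) -33(y² - 20y) = -36124
Complete the square in x and y: 256(x - 11)² -33(y - 10)² = -36124 + 30976 - 3300 = -8448
Divide by -8448: (y - 10)²/256 - (x - 11)²/33 = 1
Hyperbola, center (11, 10), transverse axis vertical; a² = 256, b² = 33.
a = 16. Vertices at (h, k ± a).

(11, -6) and (11, 26)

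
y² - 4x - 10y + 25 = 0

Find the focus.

Only y is squared. Complete the square in y: (y - 5)² = 4x.
Vertex (0, 5); 4p = 4 so p = 1. Opens right.
Focus is p units from the vertex along the axis: (h + p, k).

(1, 5)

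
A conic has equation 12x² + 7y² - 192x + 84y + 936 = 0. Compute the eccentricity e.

Group: 12(x² - 16x) + 7(y² + 12y) = -936
Completing the square gives 12(x - 8)² + 7(y + 6)² = -936 + 768 + 252 = 84.
Divide by 84: (x - 8)²/7 + (y + 6)²/12 = 1
Ellipse, center (8, -6), major axis vertical; a² = 12, b² = 7.
c² = a² - b² = 5, so c = √5.
e = c/a = √5/2√3 = √15/6.

e = √15/6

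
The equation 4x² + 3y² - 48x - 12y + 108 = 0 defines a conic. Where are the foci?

Group: 4(x² - 12x) + 3(y² - 4y) = -108
4(x - 6)² + 3(y - 2)² = -108 + 144 + 12 = 48
Divide by 48: (x - 6)²/12 + (y - 2)²/16 = 1
Ellipse, center (6, 2), major axis vertical; a² = 16, b² = 12.
c² = a² - b² = 16 - 12 = 4, so c = 2.
Foci lie on the vertical axis through the center: (h, k ± c).

(6, 0) and (6, 4)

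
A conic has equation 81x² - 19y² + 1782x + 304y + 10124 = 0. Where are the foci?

(-11, -2) and (-11, 18)

Group: 81(x² + 22x) -19(y² - 16y) = -10124
Completing the square gives 81(x + 11)² -19(y - 8)² = -10124 + 9801 - 1216 = -1539.
Divide through by -1539 to get (y - 8)²/81 - (x + 11)²/19 = 1.
Hyperbola, center (-11, 8), transverse axis vertical; a² = 81, b² = 19.
c² = a² + b² = 81 + 19 = 100, so c = 10.
Foci lie on the vertical axis through the center: (h, k ± c).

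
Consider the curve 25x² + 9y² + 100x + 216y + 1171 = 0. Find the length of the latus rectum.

25(x² + 4x) + 9(y² + 24y) = -1171
Completing the square gives 25(x + 2)² + 9(y + 12)² = -1171 + 100 + 1296 = 225.
Divide by 225: (x + 2)²/9 + (y + 12)²/25 = 1
Ellipse, center (-2, -12), major axis vertical; a² = 25, b² = 9.
Latus rectum length = 2b²/a = 2·9/5 = 18/5.

18/5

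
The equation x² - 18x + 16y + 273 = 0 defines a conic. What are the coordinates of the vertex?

(9, -12)

Only x is squared. Complete the square in x: (x - 9)² = -16(y + 12).
Vertex (9, -12); 4p = -16 so p = -4. Opens down.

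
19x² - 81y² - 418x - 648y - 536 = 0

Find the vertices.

(2, -4) and (20, -4)

Collect terms: 19(x² - 22x) -81(y² + 8y) = 536
19(x - 11)² -81(y + 4)² = 536 + 2299 - 1296 = 1539
Divide by 1539: (x - 11)²/81 - (y + 4)²/19 = 1
Hyperbola, center (11, -4), transverse axis horizontal; a² = 81, b² = 19.
a = 9. Vertices at (h ± a, k).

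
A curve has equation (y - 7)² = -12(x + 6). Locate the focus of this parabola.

(-9, 7)

Vertex (-6, 7); 4p = -12 so p = -3. Opens left.
Focus is p units from the vertex along the axis: (h + p, k).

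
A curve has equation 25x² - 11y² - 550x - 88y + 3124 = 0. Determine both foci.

(11, -10) and (11, 2)

Collect terms: 25(x² - 22x) -11(y² + 8y) = -3124
25(x - 11)² -11(y + 4)² = -3124 + 3025 - 176 = -275
Dividing both sides by -275: (y + 4)²/25 - (x - 11)²/11 = 1
Hyperbola, center (11, -4), transverse axis vertical; a² = 25, b² = 11.
c² = a² + b² = 25 + 11 = 36, so c = 6.
Foci lie on the vertical axis through the center: (h, k ± c).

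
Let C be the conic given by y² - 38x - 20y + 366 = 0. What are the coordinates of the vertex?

(7, 10)

Only y is squared. Complete the square in y: (y - 10)² = 38(x - 7).
Vertex (7, 10); 4p = 38 so p = 19/2. Opens right.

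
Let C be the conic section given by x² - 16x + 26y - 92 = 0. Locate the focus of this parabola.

Only x is squared. Complete the square in x: (x - 8)² = -26(y - 6).
Vertex (8, 6); 4p = -26 so p = -13/2. Opens down.
Focus is p units from the vertex along the axis: (h, k + p).

(8, -1/2)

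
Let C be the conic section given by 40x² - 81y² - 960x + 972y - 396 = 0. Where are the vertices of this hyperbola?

(3, 6) and (21, 6)

Collect terms: 40(x² - 24x) -81(y² - 12y) = 396
Completing the square gives 40(x - 12)² -81(y - 6)² = 396 + 5760 - 2916 = 3240.
Divide by 3240: (x - 12)²/81 - (y - 6)²/40 = 1
Hyperbola, center (12, 6), transverse axis horizontal; a² = 81, b² = 40.
a = 9. Vertices at (h ± a, k).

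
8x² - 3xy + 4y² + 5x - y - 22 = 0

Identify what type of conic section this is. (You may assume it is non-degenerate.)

ellipse

A = 8, B = -3, C = 4.
Discriminant B² − 4AC = (-3)² − 4·8·4 = -119.
B² − 4AC < 0 ⇒ ellipse.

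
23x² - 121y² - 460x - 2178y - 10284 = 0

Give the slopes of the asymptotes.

√23/11 and -√23/11

Collect terms: 23(x² - 20x) -121(y² + 18y) = 10284
Completing the square gives 23(x - 10)² -121(y + 9)² = 10284 + 2300 - 9801 = 2783.
Divide by 2783: (x - 10)²/121 - (y + 9)²/23 = 1
Hyperbola, center (10, -9), transverse axis horizontal; a² = 121, b² = 23.
For a horizontal hyperbola the asymptotes have slope ±b/a.
Here that is ±√23/11.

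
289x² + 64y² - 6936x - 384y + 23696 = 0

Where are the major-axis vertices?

(12, -14) and (12, 20)

Group the x- and y-terms: 289(x² - 24x) + 64(y² - 6y) = -23696
Complete the square: 289(x - 12)² + 64(y - 3)² = -23696 + 41616 + 576 = 18496
Divide through by 18496 to get (x - 12)²/64 + (y - 3)²/289 = 1.
Ellipse, center (12, 3), major axis vertical; a² = 289, b² = 64.
a = 17. Vertices at (h, k ± a).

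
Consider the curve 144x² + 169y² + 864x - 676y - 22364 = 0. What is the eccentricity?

Rearranging, 144(x² + 6x) + 169(y² - 4y) = 22364.
Completing the square gives 144(x + 3)² + 169(y - 2)² = 22364 + 1296 + 676 = 24336.
Divide by 24336: (x + 3)²/169 + (y - 2)²/144 = 1
Ellipse, center (-3, 2), major axis horizontal; a² = 169, b² = 144.
c² = a² - b² = 25, so c = 5.
e = c/a = 5/13.

e = 5/13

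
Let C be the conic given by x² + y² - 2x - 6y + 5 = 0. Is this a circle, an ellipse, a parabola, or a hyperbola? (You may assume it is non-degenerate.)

No xy term. Coefficients of x² and y² are A = 1, C = 1.
A = C (same sign) ⇒ circle.

circle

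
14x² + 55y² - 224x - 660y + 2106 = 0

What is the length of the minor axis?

Rearranging, 14(x² - 16x) + 55(y² - 12y) = -2106.
Complete the square: 14(x - 8)² + 55(y - 6)² = -2106 + 896 + 1980 = 770
Divide by 770: (x - 8)²/55 + (y - 6)²/14 = 1
Ellipse, center (8, 6), major axis horizontal; a² = 55, b² = 14.
b² = 14 so b = √14; the minor axis has length 2b = 2√14.

2√14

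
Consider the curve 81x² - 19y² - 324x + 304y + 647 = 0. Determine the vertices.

(2, -1) and (2, 17)

Group the x- and y-terms: 81(x² - 4x) -19(y² - 16y) = -647
Completing the square gives 81(x - 2)² -19(y - 8)² = -647 + 324 - 1216 = -1539.
Dividing both sides by -1539: (y - 8)²/81 - (x - 2)²/19 = 1
Hyperbola, center (2, 8), transverse axis vertical; a² = 81, b² = 19.
a = 9. Vertices at (h, k ± a).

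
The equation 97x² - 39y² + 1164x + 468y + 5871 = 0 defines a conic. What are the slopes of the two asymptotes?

√3783/39 and -√3783/39

Group: 97(x² + 12x) -39(y² - 12y) = -5871
Complete the square: 97(x + 6)² -39(y - 6)² = -5871 + 3492 - 1404 = -3783
Divide through by -3783 to get (y - 6)²/97 - (x + 6)²/39 = 1.
Hyperbola, center (-6, 6), transverse axis vertical; a² = 97, b² = 39.
For a vertical hyperbola the asymptotes have slope ±a/b.
Here that is ±√97/√39 = ±√3783/39.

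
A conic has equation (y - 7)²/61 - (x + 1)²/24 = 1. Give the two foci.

Center (-1, 7). The positive term is the y-term, so the transverse axis is vertical; a² = 61, b² = 24.
c² = a² + b² = 61 + 24 = 85, so c = √85.
Foci lie on the vertical axis through the center: (h, k ± c).

(-1, 7 - √85) and (-1, 7 + √85)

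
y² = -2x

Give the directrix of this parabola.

Vertex (0, 0); 4p = -2 so p = -1/2. Opens left.
Directrix is the vertical line x = h − p = 0 − (-1/2) = 1/2.

x = 1/2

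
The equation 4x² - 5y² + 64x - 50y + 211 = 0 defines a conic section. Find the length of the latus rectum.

4(x² + 16x) -5(y² + 10y) = -211
Complete the square: 4(x + 8)² -5(y + 5)² = -211 + 256 - 125 = -80
Divide through by -80 to get (y + 5)²/16 - (x + 8)²/20 = 1.
Hyperbola, center (-8, -5), transverse axis vertical; a² = 16, b² = 20.
Latus rectum length = 2b²/a = 2·20/4 = 10.

10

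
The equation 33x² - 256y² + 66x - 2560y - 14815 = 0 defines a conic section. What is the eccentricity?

33(x² + 2x) -256(y² + 10y) = 14815
Complete the square: 33(x + 1)² -256(y + 5)² = 14815 + 33 - 6400 = 8448
Dividing both sides by 8448: (x + 1)²/256 - (y + 5)²/33 = 1
Hyperbola, center (-1, -5), transverse axis horizontal; a² = 256, b² = 33.
c² = a² + b² = 289, so c = 17.
e = c/a = 17/16.

e = 17/16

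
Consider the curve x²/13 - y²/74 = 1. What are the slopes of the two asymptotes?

Center (0, 0). The positive term is the x-term, so the transverse axis is horizontal; a² = 13, b² = 74.
For a horizontal hyperbola the asymptotes have slope ±b/a.
Here that is ±√74/√13 = ±√962/13.

√962/13 and -√962/13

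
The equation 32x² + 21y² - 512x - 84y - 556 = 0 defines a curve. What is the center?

Rearranging, 32(x² - 16x) + 21(y² - 4y) = 556.
Completing the square gives 32(x - 8)² + 21(y - 2)² = 556 + 2048 + 84 = 2688.
Divide by 2688: (x - 8)²/84 + (y - 2)²/128 = 1
Ellipse with center (8, 2).

(8, 2)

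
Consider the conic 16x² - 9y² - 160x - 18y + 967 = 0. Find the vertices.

(5, -9) and (5, 7)

Rearranging, 16(x² - 10x) -9(y² + 2y) = -967.
Complete the square: 16(x - 5)² -9(y + 1)² = -967 + 400 - 9 = -576
Divide through by -576 to get (y + 1)²/64 - (x - 5)²/36 = 1.
Hyperbola, center (5, -1), transverse axis vertical; a² = 64, b² = 36.
a = 8. Vertices at (h, k ± a).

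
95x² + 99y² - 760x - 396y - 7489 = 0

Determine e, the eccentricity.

Group: 95(x² - 8x) + 99(y² - 4y) = 7489
95(x - 4)² + 99(y - 2)² = 7489 + 1520 + 396 = 9405
Dividing both sides by 9405: (x - 4)²/99 + (y - 2)²/95 = 1
Ellipse, center (4, 2), major axis horizontal; a² = 99, b² = 95.
c² = a² - b² = 4, so c = 2.
e = c/a = 2/3√11 = 2√11/33.

e = 2√11/33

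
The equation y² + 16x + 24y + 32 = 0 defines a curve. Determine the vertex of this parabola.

Only y is squared. Complete the square in y: (y + 12)² = -16(x - 7).
Vertex (7, -12); 4p = -16 so p = -4. Opens left.

(7, -12)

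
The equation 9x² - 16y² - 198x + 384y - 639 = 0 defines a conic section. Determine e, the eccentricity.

Rearranging, 9(x² - 22x) -16(y² - 24y) = 639.
Complete the square: 9(x - 11)² -16(y - 12)² = 639 + 1089 - 2304 = -576
Dividing both sides by -576: (y - 12)²/36 - (x - 11)²/64 = 1
Hyperbola, center (11, 12), transverse axis vertical; a² = 36, b² = 64.
c² = a² + b² = 100, so c = 10.
e = c/a = 10/6 = 5/3.

e = 5/3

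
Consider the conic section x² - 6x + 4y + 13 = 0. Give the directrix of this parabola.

Only x is squared. Complete the square in x: (x - 3)² = -4(y + 1).
Vertex (3, -1); 4p = -4 so p = -1. Opens down.
Directrix is the horizontal line y = k − p = -1 − (-1) = 0.

y = 0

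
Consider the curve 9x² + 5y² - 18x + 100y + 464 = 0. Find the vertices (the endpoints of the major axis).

Rearranging, 9(x² - 2x) + 5(y² + 20y) = -464.
9(x - 1)² + 5(y + 10)² = -464 + 9 + 500 = 45
Dividing both sides by 45: (x - 1)²/5 + (y + 10)²/9 = 1
Ellipse, center (1, -10), major axis vertical; a² = 9, b² = 5.
a = 3. Vertices at (h, k ± a).

(1, -13) and (1, -7)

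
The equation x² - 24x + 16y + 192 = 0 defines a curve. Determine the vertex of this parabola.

(12, -3)

Only x is squared. Complete the square in x: (x - 12)² = -16(y + 3).
Vertex (12, -3); 4p = -16 so p = -4. Opens down.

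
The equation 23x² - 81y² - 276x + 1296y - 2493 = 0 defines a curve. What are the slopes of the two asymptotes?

√23/9 and -√23/9

Collect terms: 23(x² - 12x) -81(y² - 16y) = 2493
Complete the square in x and y: 23(x - 6)² -81(y - 8)² = 2493 + 828 - 5184 = -1863
Dividing both sides by -1863: (y - 8)²/23 - (x - 6)²/81 = 1
Hyperbola, center (6, 8), transverse axis vertical; a² = 23, b² = 81.
For a vertical hyperbola the asymptotes have slope ±a/b.
Here that is ±√23/9.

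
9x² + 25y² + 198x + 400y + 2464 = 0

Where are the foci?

(-15, -8) and (-7, -8)

Collect terms: 9(x² + 22x) + 25(y² + 16y) = -2464
Completing the square gives 9(x + 11)² + 25(y + 8)² = -2464 + 1089 + 1600 = 225.
Divide by 225: (x + 11)²/25 + (y + 8)²/9 = 1
Ellipse, center (-11, -8), major axis horizontal; a² = 25, b² = 9.
c² = a² - b² = 25 - 9 = 16, so c = 4.
Foci lie on the horizontal axis through the center: (h ± c, k).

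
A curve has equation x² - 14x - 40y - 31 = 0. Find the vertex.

Only x is squared. Complete the square in x: (x - 7)² = 40(y + 2).
Vertex (7, -2); 4p = 40 so p = 10. Opens up.

(7, -2)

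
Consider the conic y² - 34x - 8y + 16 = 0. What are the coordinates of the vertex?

(0, 4)

Only y is squared. Complete the square in y: (y - 4)² = 34x.
Vertex (0, 4); 4p = 34 so p = 17/2. Opens right.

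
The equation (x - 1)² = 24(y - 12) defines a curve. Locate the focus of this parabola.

Vertex (1, 12); 4p = 24 so p = 6. Opens up.
Focus is p units from the vertex along the axis: (h, k + p).

(1, 18)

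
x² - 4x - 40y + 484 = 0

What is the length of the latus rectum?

40

Only x is squared. Complete the square in x: (x - 2)² = 40(y - 12).
Vertex (2, 12); 4p = 40 so p = 10. Opens up.
Latus rectum length = |4p| = 40.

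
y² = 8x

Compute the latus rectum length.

Vertex (0, 0); 4p = 8 so p = 2. Opens right.
Latus rectum length = |4p| = 8.

8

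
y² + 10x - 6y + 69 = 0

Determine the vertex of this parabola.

Only y is squared. Complete the square in y: (y - 3)² = -10(x + 6).
Vertex (-6, 3); 4p = -10 so p = -5/2. Opens left.

(-6, 3)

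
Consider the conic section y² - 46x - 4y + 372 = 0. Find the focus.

Only y is squared. Complete the square in y: (y - 2)² = 46(x - 8).
Vertex (8, 2); 4p = 46 so p = 23/2. Opens right.
Focus is p units from the vertex along the axis: (h + p, k).

(39/2, 2)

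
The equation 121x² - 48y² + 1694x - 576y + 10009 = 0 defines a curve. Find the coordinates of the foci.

(-7, -19) and (-7, 7)

121(x² + 14x) -48(y² + 12y) = -10009
Complete the square in x and y: 121(x + 7)² -48(y + 6)² = -10009 + 5929 - 1728 = -5808
Divide by -5808: (y + 6)²/121 - (x + 7)²/48 = 1
Hyperbola, center (-7, -6), transverse axis vertical; a² = 121, b² = 48.
c² = a² + b² = 121 + 48 = 169, so c = 13.
Foci lie on the vertical axis through the center: (h, k ± c).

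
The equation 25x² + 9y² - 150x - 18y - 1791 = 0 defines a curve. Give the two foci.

25(x² - 6x) + 9(y² - 2y) = 1791
Complete the square in x and y: 25(x - 3)² + 9(y - 1)² = 1791 + 225 + 9 = 2025
Divide through by 2025 to get (x - 3)²/81 + (y - 1)²/225 = 1.
Ellipse, center (3, 1), major axis vertical; a² = 225, b² = 81.
c² = a² - b² = 225 - 81 = 144, so c = 12.
Foci lie on the vertical axis through the center: (h, k ± c).

(3, -11) and (3, 13)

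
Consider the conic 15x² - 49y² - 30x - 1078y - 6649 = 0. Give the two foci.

(-7, -11) and (9, -11)

15(x² - 2x) -49(y² + 22y) = 6649
Completing the square gives 15(x - 1)² -49(y + 11)² = 6649 + 15 - 5929 = 735.
Dividing both sides by 735: (x - 1)²/49 - (y + 11)²/15 = 1
Hyperbola, center (1, -11), transverse axis horizontal; a² = 49, b² = 15.
c² = a² + b² = 49 + 15 = 64, so c = 8.
Foci lie on the horizontal axis through the center: (h ± c, k).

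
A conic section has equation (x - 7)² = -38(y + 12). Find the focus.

(7, -43/2)

Vertex (7, -12); 4p = -38 so p = -19/2. Opens down.
Focus is p units from the vertex along the axis: (h, k + p).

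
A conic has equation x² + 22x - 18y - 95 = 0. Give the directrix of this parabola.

y = -33/2

Only x is squared. Complete the square in x: (x + 11)² = 18(y + 12).
Vertex (-11, -12); 4p = 18 so p = 9/2. Opens up.
Directrix is the horizontal line y = k − p = -12 − (9/2) = -33/2.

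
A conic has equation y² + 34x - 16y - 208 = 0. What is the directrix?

x = 33/2

Only y is squared. Complete the square in y: (y - 8)² = -34(x - 8).
Vertex (8, 8); 4p = -34 so p = -17/2. Opens left.
Directrix is the vertical line x = h − p = 8 − (-17/2) = 33/2.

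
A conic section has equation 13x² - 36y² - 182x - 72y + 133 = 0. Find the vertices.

(1, -1) and (13, -1)

Collect terms: 13(x² - 14x) -36(y² + 2y) = -133
Completing the square gives 13(x - 7)² -36(y + 1)² = -133 + 637 - 36 = 468.
Divide by 468: (x - 7)²/36 - (y + 1)²/13 = 1
Hyperbola, center (7, -1), transverse axis horizontal; a² = 36, b² = 13.
a = 6. Vertices at (h ± a, k).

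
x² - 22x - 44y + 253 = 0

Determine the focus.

Only x is squared. Complete the square in x: (x - 11)² = 44(y - 3).
Vertex (11, 3); 4p = 44 so p = 11. Opens up.
Focus is p units from the vertex along the axis: (h, k + p).

(11, 14)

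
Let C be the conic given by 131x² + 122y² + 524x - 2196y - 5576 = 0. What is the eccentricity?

e = 3√131/131

Collect terms: 131(x² + 4x) + 122(y² - 18y) = 5576
Complete the square: 131(x + 2)² + 122(y - 9)² = 5576 + 524 + 9882 = 15982
Divide by 15982: (x + 2)²/122 + (y - 9)²/131 = 1
Ellipse, center (-2, 9), major axis vertical; a² = 131, b² = 122.
c² = a² - b² = 9, so c = 3.
e = c/a = 3/√131 = 3√131/131.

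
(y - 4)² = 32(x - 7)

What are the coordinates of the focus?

(15, 4)

Vertex (7, 4); 4p = 32 so p = 8. Opens right.
Focus is p units from the vertex along the axis: (h + p, k).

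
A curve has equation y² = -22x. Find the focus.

Vertex (0, 0); 4p = -22 so p = -11/2. Opens left.
Focus is p units from the vertex along the axis: (h + p, k).

(-11/2, 0)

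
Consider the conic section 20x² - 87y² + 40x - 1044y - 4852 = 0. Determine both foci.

(-1 - √107, -6) and (-1 + √107, -6)

Group: 20(x² + 2x) -87(y² + 12y) = 4852
Complete the square: 20(x + 1)² -87(y + 6)² = 4852 + 20 - 3132 = 1740
Dividing both sides by 1740: (x + 1)²/87 - (y + 6)²/20 = 1
Hyperbola, center (-1, -6), transverse axis horizontal; a² = 87, b² = 20.
c² = a² + b² = 87 + 20 = 107, so c = √107.
Foci lie on the horizontal axis through the center: (h ± c, k).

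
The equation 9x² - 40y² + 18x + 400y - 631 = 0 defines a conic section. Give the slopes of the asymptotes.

3√10/20 and -3√10/20

Group the x- and y-terms: 9(x² + 2x) -40(y² - 10y) = 631
9(x + 1)² -40(y - 5)² = 631 + 9 - 1000 = -360
Divide through by -360 to get (y - 5)²/9 - (x + 1)²/40 = 1.
Hyperbola, center (-1, 5), transverse axis vertical; a² = 9, b² = 40.
For a vertical hyperbola the asymptotes have slope ±a/b.
Here that is ±3/2√10 = ±3√10/20.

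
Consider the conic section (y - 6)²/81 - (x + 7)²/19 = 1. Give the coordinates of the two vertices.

Center (-7, 6). The positive term is the y-term, so the transverse axis is vertical; a² = 81, b² = 19.
a = 9. Vertices at (h, k ± a).

(-7, -3) and (-7, 15)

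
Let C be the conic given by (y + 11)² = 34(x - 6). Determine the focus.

Vertex (6, -11); 4p = 34 so p = 17/2. Opens right.
Focus is p units from the vertex along the axis: (h + p, k).

(29/2, -11)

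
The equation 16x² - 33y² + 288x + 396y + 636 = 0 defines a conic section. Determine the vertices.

(-9, 2) and (-9, 10)

Rearranging, 16(x² + 18x) -33(y² - 12y) = -636.
Completing the square gives 16(x + 9)² -33(y - 6)² = -636 + 1296 - 1188 = -528.
Dividing both sides by -528: (y - 6)²/16 - (x + 9)²/33 = 1
Hyperbola, center (-9, 6), transverse axis vertical; a² = 16, b² = 33.
a = 4. Vertices at (h, k ± a).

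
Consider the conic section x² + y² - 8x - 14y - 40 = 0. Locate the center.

(4, 7)

(x² - 8x) + (y² - 14y) = 40
Completing the square gives (x - 4)² + (y - 7)² = 40 + 16 + 49 = 105.
So (x - 4)² + (y - 7)² = 105.
Circle centered at (4, 7) with r² = 105.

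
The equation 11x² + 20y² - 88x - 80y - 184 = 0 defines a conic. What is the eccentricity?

e = 3√5/10

Group: 11(x² - 8x) + 20(y² - 4y) = 184
11(x - 4)² + 20(y - 2)² = 184 + 176 + 80 = 440
Divide by 440: (x - 4)²/40 + (y - 2)²/22 = 1
Ellipse, center (4, 2), major axis horizontal; a² = 40, b² = 22.
c² = a² - b² = 18, so c = 3√2.
e = c/a = 3√2/2√10 = 3√5/10.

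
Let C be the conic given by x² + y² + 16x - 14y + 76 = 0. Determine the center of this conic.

(-8, 7)

Rearranging, (x² + 16x) + (y² - 14y) = -76.
Complete the square: (x + 8)² + (y - 7)² = -76 + 64 + 49 = 37
So (x + 8)² + (y - 7)² = 37.
Circle centered at (-8, 7) with r² = 37.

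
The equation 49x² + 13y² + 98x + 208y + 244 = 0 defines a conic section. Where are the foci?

Collect terms: 49(x² + 2x) + 13(y² + 16y) = -244
Complete the square: 49(x + 1)² + 13(y + 8)² = -244 + 49 + 832 = 637
Divide through by 637 to get (x + 1)²/13 + (y + 8)²/49 = 1.
Ellipse, center (-1, -8), major axis vertical; a² = 49, b² = 13.
c² = a² - b² = 49 - 13 = 36, so c = 6.
Foci lie on the vertical axis through the center: (h, k ± c).

(-1, -14) and (-1, -2)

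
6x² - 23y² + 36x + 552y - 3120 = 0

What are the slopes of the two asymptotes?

√138/23 and -√138/23

6(x² + 6x) -23(y² - 24y) = 3120
6(x + 3)² -23(y - 12)² = 3120 + 54 - 3312 = -138
Divide by -138: (y - 12)²/6 - (x + 3)²/23 = 1
Hyperbola, center (-3, 12), transverse axis vertical; a² = 6, b² = 23.
For a vertical hyperbola the asymptotes have slope ±a/b.
Here that is ±√6/√23 = ±√138/23.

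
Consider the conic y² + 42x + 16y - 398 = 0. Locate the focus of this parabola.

Only y is squared. Complete the square in y: (y + 8)² = -42(x - 11).
Vertex (11, -8); 4p = -42 so p = -21/2. Opens left.
Focus is p units from the vertex along the axis: (h + p, k).

(1/2, -8)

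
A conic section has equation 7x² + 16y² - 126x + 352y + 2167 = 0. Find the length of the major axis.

Rearranging, 7(x² - 18x) + 16(y² + 22y) = -2167.
Complete the square in x and y: 7(x - 9)² + 16(y + 11)² = -2167 + 567 + 1936 = 336
Divide through by 336 to get (x - 9)²/48 + (y + 11)²/21 = 1.
Ellipse, center (9, -11), major axis horizontal; a² = 48, b² = 21.
a² = 48 so a = 4√3; the major axis has length 2a = 8√3.

8√3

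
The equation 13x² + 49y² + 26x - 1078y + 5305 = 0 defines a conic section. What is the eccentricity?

e = 6/7

Rearranging, 13(x² + 2x) + 49(y² - 22y) = -5305.
13(x + 1)² + 49(y - 11)² = -5305 + 13 + 5929 = 637
Dividing both sides by 637: (x + 1)²/49 + (y - 11)²/13 = 1
Ellipse, center (-1, 11), major axis horizontal; a² = 49, b² = 13.
c² = a² - b² = 36, so c = 6.
e = c/a = 6/7.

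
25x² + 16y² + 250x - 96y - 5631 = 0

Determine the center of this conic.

(-5, 3)

Group: 25(x² + 10x) + 16(y² - 6y) = 5631
Complete the square: 25(x + 5)² + 16(y - 3)² = 5631 + 625 + 144 = 6400
Divide by 6400: (x + 5)²/256 + (y - 3)²/400 = 1
Ellipse with center (-5, 3).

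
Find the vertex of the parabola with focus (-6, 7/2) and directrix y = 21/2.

The vertex is the midpoint between the focus and the directrix along the axis of symmetry.
Axis is vertical (directrix is horizontal). Vertex y-coordinate = (7/2 + 21/2)/2 = 7; x-coordinate = -6.

(-6, 7)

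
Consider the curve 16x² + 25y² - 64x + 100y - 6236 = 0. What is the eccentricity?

e = 3/5

16(x² - 4x) + 25(y² + 4y) = 6236
Completing the square gives 16(x - 2)² + 25(y + 2)² = 6236 + 64 + 100 = 6400.
Dividing both sides by 6400: (x - 2)²/400 + (y + 2)²/256 = 1
Ellipse, center (2, -2), major axis horizontal; a² = 400, b² = 256.
c² = a² - b² = 144, so c = 12.
e = c/a = 12/20 = 3/5.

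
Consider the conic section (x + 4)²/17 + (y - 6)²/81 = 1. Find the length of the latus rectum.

34/9

Center (-4, 6). The larger denominator 81 sits under the y-term, so the major axis is vertical; a² = 81, b² = 17.
Latus rectum length = 2b²/a = 2·17/9 = 34/9.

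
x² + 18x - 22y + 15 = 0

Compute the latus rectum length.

Only x is squared. Complete the square in x: (x + 9)² = 22(y + 3).
Vertex (-9, -3); 4p = 22 so p = 11/2. Opens up.
Latus rectum length = |4p| = 22.

22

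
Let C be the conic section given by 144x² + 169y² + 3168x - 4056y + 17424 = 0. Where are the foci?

(-16, 12) and (-6, 12)

Group: 144(x² + 22x) + 169(y² - 24y) = -17424
Completing the square gives 144(x + 11)² + 169(y - 12)² = -17424 + 17424 + 24336 = 24336.
Divide through by 24336 to get (x + 11)²/169 + (y - 12)²/144 = 1.
Ellipse, center (-11, 12), major axis horizontal; a² = 169, b² = 144.
c² = a² - b² = 169 - 144 = 25, so c = 5.
Foci lie on the horizontal axis through the center: (h ± c, k).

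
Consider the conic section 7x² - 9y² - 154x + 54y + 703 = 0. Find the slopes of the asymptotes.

Collect terms: 7(x² - 22x) -9(y² - 6y) = -703
7(x - 11)² -9(y - 3)² = -703 + 847 - 81 = 63
Divide by 63: (x - 11)²/9 - (y - 3)²/7 = 1
Hyperbola, center (11, 3), transverse axis horizontal; a² = 9, b² = 7.
For a horizontal hyperbola the asymptotes have slope ±b/a.
Here that is ±√7/3.

√7/3 and -√7/3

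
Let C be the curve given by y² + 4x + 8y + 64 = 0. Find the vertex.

Only y is squared. Complete the square in y: (y + 4)² = -4(x + 12).
Vertex (-12, -4); 4p = -4 so p = -1. Opens left.

(-12, -4)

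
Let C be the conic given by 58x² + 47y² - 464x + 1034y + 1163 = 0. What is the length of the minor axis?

2√94

Group the x- and y-terms: 58(x² - 8x) + 47(y² + 22y) = -1163
Complete the square in x and y: 58(x - 4)² + 47(y + 11)² = -1163 + 928 + 5687 = 5452
Dividing both sides by 5452: (x - 4)²/94 + (y + 11)²/116 = 1
Ellipse, center (4, -11), major axis vertical; a² = 116, b² = 94.
b² = 94 so b = √94; the minor axis has length 2b = 2√94.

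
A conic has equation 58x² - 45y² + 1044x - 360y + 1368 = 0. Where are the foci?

Collect terms: 58(x² + 18x) -45(y² + 8y) = -1368
Completing the square gives 58(x + 9)² -45(y + 4)² = -1368 + 4698 - 720 = 2610.
Divide by 2610: (x + 9)²/45 - (y + 4)²/58 = 1
Hyperbola, center (-9, -4), transverse axis horizontal; a² = 45, b² = 58.
c² = a² + b² = 45 + 58 = 103, so c = √103.
Foci lie on the horizontal axis through the center: (h ± c, k).

(-9 - √103, -4) and (-9 + √103, -4)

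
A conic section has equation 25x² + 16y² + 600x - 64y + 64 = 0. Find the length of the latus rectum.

96/5

25(x² + 24x) + 16(y² - 4y) = -64
Completing the square gives 25(x + 12)² + 16(y - 2)² = -64 + 3600 + 64 = 3600.
Divide by 3600: (x + 12)²/144 + (y - 2)²/225 = 1
Ellipse, center (-12, 2), major axis vertical; a² = 225, b² = 144.
Latus rectum length = 2b²/a = 2·144/15 = 96/5.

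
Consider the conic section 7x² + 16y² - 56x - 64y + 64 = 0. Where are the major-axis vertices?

(0, 2) and (8, 2)

7(x² - 8x) + 16(y² - 4y) = -64
Complete the square: 7(x - 4)² + 16(y - 2)² = -64 + 112 + 64 = 112
Dividing both sides by 112: (x - 4)²/16 + (y - 2)²/7 = 1
Ellipse, center (4, 2), major axis horizontal; a² = 16, b² = 7.
a = 4. Vertices at (h ± a, k).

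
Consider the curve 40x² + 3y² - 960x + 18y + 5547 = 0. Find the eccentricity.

e = √370/20

Group: 40(x² - 24x) + 3(y² + 6y) = -5547
40(x - 12)² + 3(y + 3)² = -5547 + 5760 + 27 = 240
Divide through by 240 to get (x - 12)²/6 + (y + 3)²/80 = 1.
Ellipse, center (12, -3), major axis vertical; a² = 80, b² = 6.
c² = a² - b² = 74, so c = √74.
e = c/a = √74/4√5 = √370/20.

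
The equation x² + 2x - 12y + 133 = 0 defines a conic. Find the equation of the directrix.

y = 8

Only x is squared. Complete the square in x: (x + 1)² = 12(y - 11).
Vertex (-1, 11); 4p = 12 so p = 3. Opens up.
Directrix is the horizontal line y = k − p = 11 − (3) = 8.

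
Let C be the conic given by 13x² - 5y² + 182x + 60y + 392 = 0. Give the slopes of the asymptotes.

√65/5 and -√65/5

13(x² + 14x) -5(y² - 12y) = -392
Complete the square in x and y: 13(x + 7)² -5(y - 6)² = -392 + 637 - 180 = 65
Dividing both sides by 65: (x + 7)²/5 - (y - 6)²/13 = 1
Hyperbola, center (-7, 6), transverse axis horizontal; a² = 5, b² = 13.
For a horizontal hyperbola the asymptotes have slope ±b/a.
Here that is ±√13/√5 = ±√65/5.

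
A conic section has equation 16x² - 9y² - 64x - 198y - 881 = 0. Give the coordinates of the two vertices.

Collect terms: 16(x² - 4x) -9(y² + 22y) = 881
Completing the square gives 16(x - 2)² -9(y + 11)² = 881 + 64 - 1089 = -144.
Divide through by -144 to get (y + 11)²/16 - (x - 2)²/9 = 1.
Hyperbola, center (2, -11), transverse axis vertical; a² = 16, b² = 9.
a = 4. Vertices at (h, k ± a).

(2, -15) and (2, -7)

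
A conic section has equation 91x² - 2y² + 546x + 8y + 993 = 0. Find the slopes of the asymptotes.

91(x² + 6x) -2(y² - 4y) = -993
91(x + 3)² -2(y - 2)² = -993 + 819 - 8 = -182
Divide by -182: (y - 2)²/91 - (x + 3)²/2 = 1
Hyperbola, center (-3, 2), transverse axis vertical; a² = 91, b² = 2.
For a vertical hyperbola the asymptotes have slope ±a/b.
Here that is ±√91/√2 = ±√182/2.

√182/2 and -√182/2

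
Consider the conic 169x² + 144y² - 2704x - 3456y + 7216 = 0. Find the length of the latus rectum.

288/13

Group the x- and y-terms: 169(x² - 16x) + 144(y² - 24y) = -7216
Completing the square gives 169(x - 8)² + 144(y - 12)² = -7216 + 10816 + 20736 = 24336.
Dividing both sides by 24336: (x - 8)²/144 + (y - 12)²/169 = 1
Ellipse, center (8, 12), major axis vertical; a² = 169, b² = 144.
Latus rectum length = 2b²/a = 2·144/13 = 288/13.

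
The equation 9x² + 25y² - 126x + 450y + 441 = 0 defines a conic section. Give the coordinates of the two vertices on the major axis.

(-8, -9) and (22, -9)

Group: 9(x² - 14x) + 25(y² + 18y) = -441
Completing the square gives 9(x - 7)² + 25(y + 9)² = -441 + 441 + 2025 = 2025.
Divide by 2025: (x - 7)²/225 + (y + 9)²/81 = 1
Ellipse, center (7, -9), major axis horizontal; a² = 225, b² = 81.
a = 15. Vertices at (h ± a, k).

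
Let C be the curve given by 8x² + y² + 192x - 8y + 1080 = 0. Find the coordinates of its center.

(-12, 4)

8(x² + 24x) + (y² - 8y) = -1080
Complete the square: 8(x + 12)² + (y - 4)² = -1080 + 1152 + 16 = 88
Divide by 88: (x + 12)²/11 + (y - 4)²/88 = 1
Ellipse with center (-12, 4).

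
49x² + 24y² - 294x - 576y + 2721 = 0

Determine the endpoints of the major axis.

(3, 5) and (3, 19)

Rearranging, 49(x² - 6x) + 24(y² - 24y) = -2721.
Complete the square in x and y: 49(x - 3)² + 24(y - 12)² = -2721 + 441 + 3456 = 1176
Divide through by 1176 to get (x - 3)²/24 + (y - 12)²/49 = 1.
Ellipse, center (3, 12), major axis vertical; a² = 49, b² = 24.
a = 7. Vertices at (h, k ± a).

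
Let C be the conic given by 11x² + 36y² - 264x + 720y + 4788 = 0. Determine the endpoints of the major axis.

Group the x- and y-terms: 11(x² - 24x) + 36(y² + 20y) = -4788
Completing the square gives 11(x - 12)² + 36(y + 10)² = -4788 + 1584 + 3600 = 396.
Divide by 396: (x - 12)²/36 + (y + 10)²/11 = 1
Ellipse, center (12, -10), major axis horizontal; a² = 36, b² = 11.
a = 6. Vertices at (h ± a, k).

(6, -10) and (18, -10)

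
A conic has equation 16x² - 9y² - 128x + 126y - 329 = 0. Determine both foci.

Rearranging, 16(x² - 8x) -9(y² - 14y) = 329.
Complete the square in x and y: 16(x - 4)² -9(y - 7)² = 329 + 256 - 441 = 144
Divide by 144: (x - 4)²/9 - (y - 7)²/16 = 1
Hyperbola, center (4, 7), transverse axis horizontal; a² = 9, b² = 16.
c² = a² + b² = 9 + 16 = 25, so c = 5.
Foci lie on the horizontal axis through the center: (h ± c, k).

(-1, 7) and (9, 7)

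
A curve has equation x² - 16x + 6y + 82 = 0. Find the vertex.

Only x is squared. Complete the square in x: (x - 8)² = -6(y + 3).
Vertex (8, -3); 4p = -6 so p = -3/2. Opens down.

(8, -3)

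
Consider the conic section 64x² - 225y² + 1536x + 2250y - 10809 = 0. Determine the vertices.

(-27, 5) and (3, 5)

Group the x- and y-terms: 64(x² + 24x) -225(y² - 10y) = 10809
Complete the square: 64(x + 12)² -225(y - 5)² = 10809 + 9216 - 5625 = 14400
Divide through by 14400 to get (x + 12)²/225 - (y - 5)²/64 = 1.
Hyperbola, center (-12, 5), transverse axis horizontal; a² = 225, b² = 64.
a = 15. Vertices at (h ± a, k).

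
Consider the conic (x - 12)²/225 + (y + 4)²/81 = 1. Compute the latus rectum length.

Center (12, -4). The larger denominator 225 sits under the x-term, so the major axis is horizontal; a² = 225, b² = 81.
Latus rectum length = 2b²/a = 2·81/15 = 54/5.

54/5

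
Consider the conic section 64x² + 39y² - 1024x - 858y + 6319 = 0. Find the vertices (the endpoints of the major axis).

(8, 3) and (8, 19)

Group: 64(x² - 16x) + 39(y² - 22y) = -6319
Complete the square: 64(x - 8)² + 39(y - 11)² = -6319 + 4096 + 4719 = 2496
Dividing both sides by 2496: (x - 8)²/39 + (y - 11)²/64 = 1
Ellipse, center (8, 11), major axis vertical; a² = 64, b² = 39.
a = 8. Vertices at (h, k ± a).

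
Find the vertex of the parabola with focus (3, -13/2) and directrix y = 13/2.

The vertex is the midpoint between the focus and the directrix along the axis of symmetry.
Axis is vertical (directrix is horizontal). Vertex y-coordinate = (-13/2 + 13/2)/2 = 0; x-coordinate = 3.

(3, 0)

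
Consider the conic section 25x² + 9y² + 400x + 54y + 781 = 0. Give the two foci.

(-8, -11) and (-8, 5)

Group: 25(x² + 16x) + 9(y² + 6y) = -781
Complete the square in x and y: 25(x + 8)² + 9(y + 3)² = -781 + 1600 + 81 = 900
Dividing both sides by 900: (x + 8)²/36 + (y + 3)²/100 = 1
Ellipse, center (-8, -3), major axis vertical; a² = 100, b² = 36.
c² = a² - b² = 100 - 36 = 64, so c = 8.
Foci lie on the vertical axis through the center: (h, k ± c).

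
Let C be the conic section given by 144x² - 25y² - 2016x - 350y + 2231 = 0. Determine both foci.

(-6, -7) and (20, -7)

Collect terms: 144(x² - 14x) -25(y² + 14y) = -2231
Complete the square in x and y: 144(x - 7)² -25(y + 7)² = -2231 + 7056 - 1225 = 3600
Dividing both sides by 3600: (x - 7)²/25 - (y + 7)²/144 = 1
Hyperbola, center (7, -7), transverse axis horizontal; a² = 25, b² = 144.
c² = a² + b² = 25 + 144 = 169, so c = 13.
Foci lie on the horizontal axis through the center: (h ± c, k).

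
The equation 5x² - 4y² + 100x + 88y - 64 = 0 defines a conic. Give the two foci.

(-16, 11) and (-4, 11)

Rearranging, 5(x² + 20x) -4(y² - 22y) = 64.
Complete the square in x and y: 5(x + 10)² -4(y - 11)² = 64 + 500 - 484 = 80
Divide through by 80 to get (x + 10)²/16 - (y - 11)²/20 = 1.
Hyperbola, center (-10, 11), transverse axis horizontal; a² = 16, b² = 20.
c² = a² + b² = 16 + 20 = 36, so c = 6.
Foci lie on the horizontal axis through the center: (h ± c, k).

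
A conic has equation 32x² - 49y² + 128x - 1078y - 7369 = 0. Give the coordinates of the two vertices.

Rearranging, 32(x² + 4x) -49(y² + 22y) = 7369.
Complete the square: 32(x + 2)² -49(y + 11)² = 7369 + 128 - 5929 = 1568
Dividing both sides by 1568: (x + 2)²/49 - (y + 11)²/32 = 1
Hyperbola, center (-2, -11), transverse axis horizontal; a² = 49, b² = 32.
a = 7. Vertices at (h ± a, k).

(-9, -11) and (5, -11)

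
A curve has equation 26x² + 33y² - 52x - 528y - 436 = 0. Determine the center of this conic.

Group the x- and y-terms: 26(x² - 2x) + 33(y² - 16y) = 436
Complete the square: 26(x - 1)² + 33(y - 8)² = 436 + 26 + 2112 = 2574
Divide by 2574: (x - 1)²/99 + (y - 8)²/78 = 1
Ellipse with center (1, 8).

(1, 8)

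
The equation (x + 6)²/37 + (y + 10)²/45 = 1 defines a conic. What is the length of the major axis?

6√5

Center (-6, -10). The larger denominator 45 sits under the y-term, so the major axis is vertical; a² = 45, b² = 37.
a² = 45 so a = 3√5; the major axis has length 2a = 6√5.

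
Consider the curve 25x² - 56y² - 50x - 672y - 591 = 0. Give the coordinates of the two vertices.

Collect terms: 25(x² - 2x) -56(y² + 12y) = 591
Completing the square gives 25(x - 1)² -56(y + 6)² = 591 + 25 - 2016 = -1400.
Divide by -1400: (y + 6)²/25 - (x - 1)²/56 = 1
Hyperbola, center (1, -6), transverse axis vertical; a² = 25, b² = 56.
a = 5. Vertices at (h, k ± a).

(1, -11) and (1, -1)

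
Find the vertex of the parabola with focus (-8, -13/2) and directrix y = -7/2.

The vertex is the midpoint between the focus and the directrix along the axis of symmetry.
Axis is vertical (directrix is horizontal). Vertex y-coordinate = (-13/2 + (-7/2))/2 = -5; x-coordinate = -8.

(-8, -5)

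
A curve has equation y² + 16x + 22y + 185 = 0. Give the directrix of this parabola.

x = 0

Only y is squared. Complete the square in y: (y + 11)² = -16(x + 4).
Vertex (-4, -11); 4p = -16 so p = -4. Opens left.
Directrix is the vertical line x = h − p = -4 − (-4) = 0.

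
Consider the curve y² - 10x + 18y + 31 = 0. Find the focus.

(-5/2, -9)

Only y is squared. Complete the square in y: (y + 9)² = 10(x + 5).
Vertex (-5, -9); 4p = 10 so p = 5/2. Opens right.
Focus is p units from the vertex along the axis: (h + p, k).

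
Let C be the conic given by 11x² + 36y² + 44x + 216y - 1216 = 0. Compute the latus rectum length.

22/3

Group the x- and y-terms: 11(x² + 4x) + 36(y² + 6y) = 1216
Complete the square in x and y: 11(x + 2)² + 36(y + 3)² = 1216 + 44 + 324 = 1584
Divide by 1584: (x + 2)²/144 + (y + 3)²/44 = 1
Ellipse, center (-2, -3), major axis horizontal; a² = 144, b² = 44.
Latus rectum length = 2b²/a = 2·44/12 = 22/3.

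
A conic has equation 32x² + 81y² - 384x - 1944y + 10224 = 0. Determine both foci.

(-1, 12) and (13, 12)

Group: 32(x² - 12x) + 81(y² - 24y) = -10224
32(x - 6)² + 81(y - 12)² = -10224 + 1152 + 11664 = 2592
Dividing both sides by 2592: (x - 6)²/81 + (y - 12)²/32 = 1
Ellipse, center (6, 12), major axis horizontal; a² = 81, b² = 32.
c² = a² - b² = 81 - 32 = 49, so c = 7.
Foci lie on the horizontal axis through the center: (h ± c, k).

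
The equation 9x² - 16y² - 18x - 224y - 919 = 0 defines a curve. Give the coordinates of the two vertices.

(-3, -7) and (5, -7)

Group the x- and y-terms: 9(x² - 2x) -16(y² + 14y) = 919
Completing the square gives 9(x - 1)² -16(y + 7)² = 919 + 9 - 784 = 144.
Divide by 144: (x - 1)²/16 - (y + 7)²/9 = 1
Hyperbola, center (1, -7), transverse axis horizontal; a² = 16, b² = 9.
a = 4. Vertices at (h ± a, k).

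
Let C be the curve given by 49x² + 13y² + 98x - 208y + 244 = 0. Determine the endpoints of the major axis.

Group: 49(x² + 2x) + 13(y² - 16y) = -244
Complete the square: 49(x + 1)² + 13(y - 8)² = -244 + 49 + 832 = 637
Divide by 637: (x + 1)²/13 + (y - 8)²/49 = 1
Ellipse, center (-1, 8), major axis vertical; a² = 49, b² = 13.
a = 7. Vertices at (h, k ± a).

(-1, 1) and (-1, 15)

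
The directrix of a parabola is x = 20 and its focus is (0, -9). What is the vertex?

The vertex is the midpoint between the focus and the directrix along the axis of symmetry.
Axis is horizontal (directrix is vertical). Vertex x-coordinate = (0 + 20)/2 = 10; y-coordinate = -9.

(10, -9)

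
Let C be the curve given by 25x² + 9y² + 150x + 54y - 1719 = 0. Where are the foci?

Rearranging, 25(x² + 6x) + 9(y² + 6y) = 1719.
Completing the square gives 25(x + 3)² + 9(y + 3)² = 1719 + 225 + 81 = 2025.
Dividing both sides by 2025: (x + 3)²/81 + (y + 3)²/225 = 1
Ellipse, center (-3, -3), major axis vertical; a² = 225, b² = 81.
c² = a² - b² = 225 - 81 = 144, so c = 12.
Foci lie on the vertical axis through the center: (h, k ± c).

(-3, -15) and (-3, 9)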